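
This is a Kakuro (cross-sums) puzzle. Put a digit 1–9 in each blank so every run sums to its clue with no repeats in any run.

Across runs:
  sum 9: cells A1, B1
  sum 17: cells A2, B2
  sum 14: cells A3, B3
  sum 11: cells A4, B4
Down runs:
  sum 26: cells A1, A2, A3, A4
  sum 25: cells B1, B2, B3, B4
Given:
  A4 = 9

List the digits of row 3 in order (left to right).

17 in 2 cells must be {8,9}.
A2 = 8: the only remaining digit allowed by both the 17 across and the 26 down.
B2 = 17 − 8 = 9 completes the 17 across.
B4 = 11 − 9 = 2 completes the 11 across.
Nothing is forced directly, so branch on B1, whose candidates are 6 or 8. If B1 = 8: then A1 would have to be in {1} for the 9 across but in {2,3,4,5,6,7} for the 26 down — contradiction. So B1 = 6.
A1 = 9 − 6 = 3 completes the 9 across.
A3 = 26 − 20 = 6 completes the 26 down.
B3 = 14 − 6 = 8 completes the 14 across.

6, 8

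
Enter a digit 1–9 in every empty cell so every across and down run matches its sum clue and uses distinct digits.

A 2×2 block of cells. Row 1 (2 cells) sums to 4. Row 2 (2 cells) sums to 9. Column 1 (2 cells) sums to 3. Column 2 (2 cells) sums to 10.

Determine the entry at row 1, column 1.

4 in 2 cells must be {1,3}; 3 in 2 cells must be {1,2}.
The 4 across and the 3 down share only 1, so (1,1) = 1.
(1,2) = 4 − 1 = 3 completes the 4 across.
(2,1) = 3 − 1 = 2 completes the 3 down.
(2,2) = 9 − 2 = 7 completes the 9 across.

1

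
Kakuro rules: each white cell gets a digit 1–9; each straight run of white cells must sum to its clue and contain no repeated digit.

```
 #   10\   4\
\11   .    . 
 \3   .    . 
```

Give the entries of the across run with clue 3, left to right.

2 1

3 in 2 cells must be {1,2}; 4 in 2 cells must be {1,3}.
The 11 across and the 4 down share only 3, so R1C2 = 3.
R2C2 = 4 − 3 = 1 completes the 4 down.
R1C1 = 11 − 3 = 8 completes the 11 across.
R2C1 = 3 − 1 = 2 completes the 3 across.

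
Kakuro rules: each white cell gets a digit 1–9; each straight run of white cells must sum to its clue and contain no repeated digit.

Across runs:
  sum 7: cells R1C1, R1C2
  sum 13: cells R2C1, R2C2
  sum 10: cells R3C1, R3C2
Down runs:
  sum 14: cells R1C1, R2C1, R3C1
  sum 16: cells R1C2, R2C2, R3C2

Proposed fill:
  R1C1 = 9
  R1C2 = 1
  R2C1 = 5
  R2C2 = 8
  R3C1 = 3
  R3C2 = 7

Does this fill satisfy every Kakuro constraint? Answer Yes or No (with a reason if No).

No — the across run R1C1–R1C2 sums to 10, not 7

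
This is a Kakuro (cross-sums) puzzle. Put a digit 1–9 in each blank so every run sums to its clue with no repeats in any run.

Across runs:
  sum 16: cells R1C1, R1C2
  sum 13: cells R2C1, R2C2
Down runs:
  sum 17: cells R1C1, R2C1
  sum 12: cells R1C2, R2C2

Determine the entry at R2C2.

5

16 in 2 cells must be {7,9}; 17 in 2 cells must be {8,9}.
The 16 across and the 17 down share only 9, so R1C1 = 9.
R1C2 = 16 − 9 = 7 completes the 16 across.
R2C1 = 17 − 9 = 8 completes the 17 down.
R2C2 = 13 − 8 = 5 completes the 13 across.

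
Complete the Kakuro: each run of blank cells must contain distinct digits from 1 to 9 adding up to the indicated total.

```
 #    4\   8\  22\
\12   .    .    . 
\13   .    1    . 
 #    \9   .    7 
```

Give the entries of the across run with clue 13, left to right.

3 1 9

4 in 2 cells must be {1,3}.
Given what's placed, R2C1 must be 3 to fit the 13 across and 4 down.
R2C3 = 13 − 4 = 9 completes the 13 across.
R3C2 = 9 − 7 = 2 completes the 9 across.
R1C1 = 4 − 3 = 1 completes the 4 down.
R1C2 = 8 − 3 = 5 completes the 8 down.
R1C3 = 12 − 6 = 6 completes the 12 across.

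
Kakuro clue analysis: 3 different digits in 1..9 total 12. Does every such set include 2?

Counterexample: {1,3,8} sums to 12 without using 2.

No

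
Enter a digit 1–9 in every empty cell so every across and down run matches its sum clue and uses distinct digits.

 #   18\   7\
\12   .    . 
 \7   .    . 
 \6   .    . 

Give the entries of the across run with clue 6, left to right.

7 in 3 cells must be {1,2,4}.
The 12 across and the 7 down share only 4, so R1C2 = 4.
R1C1 = 12 − 4 = 8 completes the 12 across.
Nothing is forced directly, so branch on R2C2, whose candidates are 1 or 2. If R2C2 = 2: then R2C1 would have to be in {5} for the 7 across but in {1,3,4,6,7,9} for the 18 down — contradiction. So R2C2 = 1.
R2C1 = 7 − 1 = 6 completes the 7 across.
R3C1 = 18 − 14 = 4 completes the 18 down.
R3C2 = 6 − 4 = 2 completes the 6 across.

4 2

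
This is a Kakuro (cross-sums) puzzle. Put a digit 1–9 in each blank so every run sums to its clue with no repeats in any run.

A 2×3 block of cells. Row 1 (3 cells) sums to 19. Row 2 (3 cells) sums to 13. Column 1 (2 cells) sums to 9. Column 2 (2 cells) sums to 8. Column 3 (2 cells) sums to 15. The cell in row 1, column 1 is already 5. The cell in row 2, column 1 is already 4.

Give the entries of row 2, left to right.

4, 2, 7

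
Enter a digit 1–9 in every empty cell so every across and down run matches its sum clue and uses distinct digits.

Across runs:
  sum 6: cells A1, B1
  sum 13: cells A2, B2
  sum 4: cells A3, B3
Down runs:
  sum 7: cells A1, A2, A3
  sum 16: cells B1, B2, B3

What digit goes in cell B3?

4 in 2 cells must be {1,3}; 7 in 3 cells must be {1,2,4}.
The 13 across and the 7 down share only 4, so A2 = 4.
B2 = 13 − 4 = 9 completes the 13 across.
Given what's placed, A3 must be 1 to fit the 4 across and 7 down.
B3 = 4 − 1 = 3 completes the 4 across.
A1 = 7 − 5 = 2 completes the 7 down.
B1 = 6 − 2 = 4 completes the 6 across.

3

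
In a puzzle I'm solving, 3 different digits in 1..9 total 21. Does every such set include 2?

No

Counterexample: {4,8,9} sums to 21 without using 2.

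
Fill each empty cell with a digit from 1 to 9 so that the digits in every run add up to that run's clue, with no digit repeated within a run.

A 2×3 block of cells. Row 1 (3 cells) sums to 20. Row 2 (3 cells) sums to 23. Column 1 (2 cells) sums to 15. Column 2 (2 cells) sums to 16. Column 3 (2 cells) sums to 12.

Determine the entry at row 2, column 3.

23 in 3 cells must be {6,8,9}; 16 in 2 cells must be {7,9}.
The 23 across and the 16 down share only 9, so (2,2) = 9.
Given what's placed, (2,3) must be 8 to fit the 23 across and 12 down.
(1,2) = 16 − 9 = 7 completes the 16 down.
(1,3) = 12 − 8 = 4 completes the 12 down.
(2,1) = 23 − 17 = 6 completes the 23 across.
(1,1) = 20 − 11 = 9 completes the 20 across.

8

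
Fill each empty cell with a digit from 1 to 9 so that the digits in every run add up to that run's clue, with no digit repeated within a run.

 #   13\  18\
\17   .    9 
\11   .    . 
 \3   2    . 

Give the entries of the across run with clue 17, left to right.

17 in 2 cells must be {8,9}; 3 in 2 cells must be {1,2}.
R1C1 = 17 − 9 = 8 completes the 17 across.
R2C1 = 13 − 10 = 3 completes the 13 down.
R2C2 = 11 − 3 = 8 completes the 11 across.
R3C2 = 3 − 2 = 1 completes the 3 across.

8, 9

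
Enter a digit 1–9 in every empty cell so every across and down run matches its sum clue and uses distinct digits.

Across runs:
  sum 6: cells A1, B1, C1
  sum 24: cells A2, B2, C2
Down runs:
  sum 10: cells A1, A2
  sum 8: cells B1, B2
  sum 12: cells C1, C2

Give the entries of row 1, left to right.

2 1 3

6 in 3 cells must be {1,2,3}; 24 in 3 cells must be {7,8,9}.
The 6 across and the 12 down share only 3, so C1 = 3.
The 24 across and the 8 down share only 7, so B2 = 7.
C2 = 12 − 3 = 9 completes the 12 down.
B1 = 8 − 7 = 1 completes the 8 down.
A2 = 24 − 16 = 8 completes the 24 across.
A1 = 6 − 4 = 2 completes the 6 across.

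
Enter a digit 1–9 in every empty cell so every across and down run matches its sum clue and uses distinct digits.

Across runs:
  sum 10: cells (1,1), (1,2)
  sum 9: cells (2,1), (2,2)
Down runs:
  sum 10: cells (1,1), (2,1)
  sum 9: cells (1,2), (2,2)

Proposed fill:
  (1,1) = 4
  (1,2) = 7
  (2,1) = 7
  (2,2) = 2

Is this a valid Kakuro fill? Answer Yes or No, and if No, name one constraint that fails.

No — the across run (1,1)–(1,2) sums to 11, not 10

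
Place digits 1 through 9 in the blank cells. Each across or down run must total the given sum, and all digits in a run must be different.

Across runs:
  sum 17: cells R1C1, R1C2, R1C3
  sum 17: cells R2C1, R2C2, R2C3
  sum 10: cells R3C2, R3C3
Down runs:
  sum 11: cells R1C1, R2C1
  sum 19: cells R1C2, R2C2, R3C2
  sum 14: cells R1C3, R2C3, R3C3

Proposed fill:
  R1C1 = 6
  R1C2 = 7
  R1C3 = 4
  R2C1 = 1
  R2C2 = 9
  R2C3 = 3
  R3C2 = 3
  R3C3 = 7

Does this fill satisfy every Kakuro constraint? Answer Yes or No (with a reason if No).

No — the down run R1C1–R2C1 sums to 7, not 11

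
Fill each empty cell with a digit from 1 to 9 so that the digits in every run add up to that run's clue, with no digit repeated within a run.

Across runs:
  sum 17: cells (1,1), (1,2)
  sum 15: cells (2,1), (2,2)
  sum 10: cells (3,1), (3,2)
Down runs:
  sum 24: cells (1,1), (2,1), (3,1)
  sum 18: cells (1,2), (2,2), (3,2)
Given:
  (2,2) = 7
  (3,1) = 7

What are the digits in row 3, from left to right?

7, 3

17 in 2 cells must be {8,9}; 24 in 3 cells must be {7,8,9}.
(2,1) = 15 − 7 = 8 completes the 15 across.
(3,2) = 10 − 7 = 3 completes the 10 across.
(1,1) = 24 − 15 = 9 completes the 24 down.
(1,2) = 17 − 9 = 8 completes the 17 across.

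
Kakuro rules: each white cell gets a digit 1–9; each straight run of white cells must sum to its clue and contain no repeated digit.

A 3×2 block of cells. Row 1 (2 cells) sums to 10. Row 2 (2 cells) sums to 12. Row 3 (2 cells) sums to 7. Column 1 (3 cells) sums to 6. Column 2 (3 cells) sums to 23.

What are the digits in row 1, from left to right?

2 8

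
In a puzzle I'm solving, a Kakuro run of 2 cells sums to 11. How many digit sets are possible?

2 distinct digits from 1–9 sum between 3 and 17.
Enumerating: {2,9}, {3,8}, {4,7}, {5,6}.

4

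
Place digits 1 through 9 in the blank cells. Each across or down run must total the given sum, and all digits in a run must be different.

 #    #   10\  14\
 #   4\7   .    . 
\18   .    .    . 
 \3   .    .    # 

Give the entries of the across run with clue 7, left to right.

1, 6

3 in 2 cells must be {1,2}; 4 in 2 cells must be {1,3}.
The 3 across and the 4 down share only 1, so R3C1 = 1.
R3C2 = 3 − 1 = 2 completes the 3 across.
R2C1 = 4 − 1 = 3 completes the 4 down.
R2C2 = 7: the only remaining digit allowed by both the 18 across and the 10 down.
R2C3 = 18 − 10 = 8 completes the 18 across.
R1C2 = 10 − 9 = 1 completes the 10 down.
R1C3 = 7 − 1 = 6 completes the 7 across.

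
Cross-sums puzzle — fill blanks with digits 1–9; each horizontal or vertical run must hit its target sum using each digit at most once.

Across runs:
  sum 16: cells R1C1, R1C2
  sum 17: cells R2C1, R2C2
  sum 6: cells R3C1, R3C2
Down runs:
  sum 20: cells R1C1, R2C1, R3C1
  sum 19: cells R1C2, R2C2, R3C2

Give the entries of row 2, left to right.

16 in 2 cells must be {7,9}; 17 in 2 cells must be {8,9}.
Nothing is forced directly, so branch on R3C1, whose candidates are 4 or 5. If R3C1 = 5: then R3C2 would have to be in {1} for the 6 across but in {2,3,4,5,6,7,8,9} for the 19 down — contradiction. So R3C1 = 4.
Given what's placed, R2C1 must be 9 to fit the 17 across and 20 down.
R2C2 = 17 − 9 = 8 completes the 17 across.
R3C2 = 6 − 4 = 2 completes the 6 across.
R1C1 = 20 − 13 = 7 completes the 20 down.
R1C2 = 16 − 7 = 9 completes the 16 across.

9, 8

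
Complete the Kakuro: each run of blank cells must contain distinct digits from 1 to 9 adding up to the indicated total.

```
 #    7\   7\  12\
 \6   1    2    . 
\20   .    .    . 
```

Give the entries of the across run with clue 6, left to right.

6 in 3 cells must be {1,2,3}.
R1C3 = 6 − 3 = 3 completes the 6 across.
R2C1 = 7 − 1 = 6 completes the 7 down.
R2C2 = 7 − 2 = 5 completes the 7 down.
R2C3 = 20 − 11 = 9 completes the 20 across.

1 2 3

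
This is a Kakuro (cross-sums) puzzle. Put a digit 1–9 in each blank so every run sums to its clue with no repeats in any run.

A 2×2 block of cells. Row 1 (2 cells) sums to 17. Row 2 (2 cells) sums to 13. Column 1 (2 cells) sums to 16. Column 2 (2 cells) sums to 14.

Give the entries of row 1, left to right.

9 8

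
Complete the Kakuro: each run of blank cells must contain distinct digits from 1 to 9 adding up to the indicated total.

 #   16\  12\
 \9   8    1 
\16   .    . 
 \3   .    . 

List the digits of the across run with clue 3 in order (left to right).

1 2

16 in 2 cells must be {7,9}; 3 in 2 cells must be {1,2}.
Given what's placed, R2C1 must be 7 to fit the 16 across and 16 down.
R2C2 = 16 − 7 = 9 completes the 16 across.
R3C1 = 16 − 15 = 1 completes the 16 down.
R3C2 = 3 − 1 = 2 completes the 3 across.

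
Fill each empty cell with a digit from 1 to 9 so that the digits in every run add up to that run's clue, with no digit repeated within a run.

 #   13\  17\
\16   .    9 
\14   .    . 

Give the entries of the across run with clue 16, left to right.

16 in 2 cells must be {7,9}; 17 in 2 cells must be {8,9}.
R1C1 = 16 − 9 = 7 completes the 16 across.
R2C1 = 13 − 7 = 6 completes the 13 down.
R2C2 = 14 − 6 = 8 completes the 14 across.

7, 9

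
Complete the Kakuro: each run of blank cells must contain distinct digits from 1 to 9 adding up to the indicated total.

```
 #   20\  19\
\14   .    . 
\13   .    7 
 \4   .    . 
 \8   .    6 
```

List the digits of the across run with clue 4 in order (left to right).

3, 1

4 in 2 cells must be {1,3}.
R1C2 = 5: the only remaining digit allowed by both the 14 across and the 19 down.
R2C1 = 13 − 7 = 6 completes the 13 across.
R3C2 = 19 − 18 = 1 completes the 19 down.
R4C1 = 8 − 6 = 2 completes the 8 across.
R1C1 = 14 − 5 = 9 completes the 14 across.
R3C1 = 4 − 1 = 3 completes the 4 across.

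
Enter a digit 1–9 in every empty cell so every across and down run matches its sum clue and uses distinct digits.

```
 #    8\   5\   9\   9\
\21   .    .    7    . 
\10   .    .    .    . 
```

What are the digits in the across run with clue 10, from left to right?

10 in 4 cells must be {1,2,3,4}.
R2C3 = 9 − 7 = 2 completes the 9 down.
Nothing is forced directly, so branch on R2C1, whose candidates are 1 or 3. If R2C1 = 1: then R1C1 would have to be in {1,2,3,4,5,6,8,9} for the 21 across but in {7} for the 8 down — contradiction. So R2C1 = 3.
R1C1 = 8 − 3 = 5 completes the 8 down.
Nothing is forced directly, so branch on R2C2, whose candidates are 1 or 4. If R2C2 = 1: then R1C2 would have to be in {1,3,6,8} for the 21 across but in {4} for the 5 down — contradiction. So R2C2 = 4.
R1C2 = 5 − 4 = 1 completes the 5 down.
R1C4 = 21 − 13 = 8 completes the 21 across.
R2C4 = 10 − 9 = 1 completes the 10 across.

3 4 2 1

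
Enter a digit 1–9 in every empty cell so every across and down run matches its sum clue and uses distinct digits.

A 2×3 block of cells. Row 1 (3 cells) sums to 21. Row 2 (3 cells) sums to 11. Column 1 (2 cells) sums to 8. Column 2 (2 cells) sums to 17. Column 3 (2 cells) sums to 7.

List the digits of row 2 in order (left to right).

1 8 2

17 in 2 cells must be {8,9}.
The 11 across and the 17 down share only 8, so (2,2) = 8.
(1,2) = 17 − 8 = 9 completes the 17 down.
Nothing is forced directly, so branch on (1,1), whose candidates are 5 or 7. If (1,1) = 5: then (1,3) would have to be in {7} for the 21 across but in {1,2,3,4,5,6} for the 7 down — contradiction. So (1,1) = 7.
(1,3) = 21 − 16 = 5 completes the 21 across.
(2,1) = 8 − 7 = 1 completes the 8 down.
(2,3) = 11 − 9 = 2 completes the 11 across.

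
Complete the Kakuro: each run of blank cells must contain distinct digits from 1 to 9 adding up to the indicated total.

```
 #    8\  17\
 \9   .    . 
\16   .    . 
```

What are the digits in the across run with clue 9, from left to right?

1 8

16 in 2 cells must be {7,9}; 17 in 2 cells must be {8,9}.
The 9 across and the 17 down share only 8, so R1C2 = 8.
The 16 across and the 8 down share only 7, so R2C1 = 7.
R2C2 = 16 − 7 = 9 completes the 16 across.
R1C1 = 9 − 8 = 1 completes the 9 across.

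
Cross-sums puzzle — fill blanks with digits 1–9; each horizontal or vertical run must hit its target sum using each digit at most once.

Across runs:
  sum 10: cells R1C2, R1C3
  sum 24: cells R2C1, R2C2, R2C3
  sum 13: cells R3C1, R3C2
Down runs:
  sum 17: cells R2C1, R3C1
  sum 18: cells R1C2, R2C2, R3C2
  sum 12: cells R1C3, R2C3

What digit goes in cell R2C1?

24 in 3 cells must be {7,8,9}; 17 in 2 cells must be {8,9}.
Nothing is forced directly, so branch on R2C1, whose candidates are 8 or 9. If R2C1 = 8: that forces R3C1 = 9, R3C2 = 4, R2C2 = 9, R2C3 = 7, after which R1C2 would have to be in {1,2,3,4,6,7,8,9} for the 10 across but in {5} for the 18 down — contradiction. So R2C1 = 9.
R3C1 = 17 − 9 = 8 completes the 17 down.
R3C2 = 13 − 8 = 5 completes the 13 across.
R2C2 = 7: the only remaining digit allowed by both the 24 across and the 18 down.
R2C3 = 24 − 16 = 8 completes the 24 across.
R1C2 = 18 − 12 = 6 completes the 18 down.
R1C3 = 10 − 6 = 4 completes the 10 across.

9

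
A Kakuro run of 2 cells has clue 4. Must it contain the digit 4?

No

The only way to make 4 from 2 distinct digits is {1,3}, which does not contain 4.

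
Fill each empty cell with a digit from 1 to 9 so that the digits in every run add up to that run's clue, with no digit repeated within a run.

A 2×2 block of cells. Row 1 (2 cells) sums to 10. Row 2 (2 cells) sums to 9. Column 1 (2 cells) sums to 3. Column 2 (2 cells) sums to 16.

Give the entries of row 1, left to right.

1 9

3 in 2 cells must be {1,2}; 16 in 2 cells must be {7,9}.
The 9 across and the 16 down share only 7, so (2,2) = 7.
(1,2) = 16 − 7 = 9 completes the 16 down.
(2,1) = 9 − 7 = 2 completes the 9 across.
(1,1) = 10 − 9 = 1 completes the 10 across.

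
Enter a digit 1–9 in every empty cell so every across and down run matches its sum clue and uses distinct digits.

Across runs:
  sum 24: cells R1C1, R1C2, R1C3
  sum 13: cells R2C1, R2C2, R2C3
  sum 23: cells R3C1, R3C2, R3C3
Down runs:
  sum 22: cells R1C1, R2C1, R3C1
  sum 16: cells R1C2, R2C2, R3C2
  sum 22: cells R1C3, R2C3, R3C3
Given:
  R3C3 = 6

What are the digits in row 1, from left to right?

8 7 9

24 in 3 cells must be {7,8,9}; 23 in 3 cells must be {6,8,9}.
Nothing is forced directly, so branch on R3C2, whose candidates are 8 or 9. If R3C2 = 9: then R1C2 would have to be in {7,8,9} for the 24 across but in {1,2,3,4,5,6} for the 16 down — contradiction. So R3C2 = 8.
R1C2 = 7: the only remaining digit allowed by both the 24 across and the 16 down.
Given what's placed, R1C3 must be 9 to fit the 24 across and 22 down.
R2C2 = 16 − 15 = 1 completes the 16 down.
R2C3 = 22 − 15 = 7 completes the 22 down.
R3C1 = 23 − 14 = 9 completes the 23 across.
R1C1 = 24 − 16 = 8 completes the 24 across.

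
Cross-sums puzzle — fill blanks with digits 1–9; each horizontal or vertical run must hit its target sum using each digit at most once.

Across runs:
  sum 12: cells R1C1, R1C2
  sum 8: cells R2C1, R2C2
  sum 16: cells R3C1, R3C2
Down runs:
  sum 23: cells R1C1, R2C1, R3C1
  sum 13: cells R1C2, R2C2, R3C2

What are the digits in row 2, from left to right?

6, 2

16 in 2 cells must be {7,9}; 23 in 3 cells must be {6,8,9}.
The 8 across and the 23 down share only 6, so R2C1 = 6.
R2C2 = 8 − 6 = 2 completes the 8 across.
Given what's placed, R3C1 must be 9 to fit the 16 across and 23 down.
R3C2 = 16 − 9 = 7 completes the 16 across.
R1C1 = 23 − 15 = 8 completes the 23 down.
R1C2 = 12 − 8 = 4 completes the 12 across.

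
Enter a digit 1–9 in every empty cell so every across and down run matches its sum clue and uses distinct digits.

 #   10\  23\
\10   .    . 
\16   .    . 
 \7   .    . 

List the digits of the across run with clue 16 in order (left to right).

16 in 2 cells must be {7,9}; 23 in 3 cells must be {6,8,9}.
The 16 across and the 10 down share only 7, so R2C1 = 7.
R2C2 = 16 − 7 = 9 completes the 16 across.
Given what's placed, R3C2 must be 6 to fit the 7 across and 23 down.
R1C2 = 23 − 15 = 8 completes the 23 down.
R3C1 = 7 − 6 = 1 completes the 7 across.
R1C1 = 10 − 8 = 2 completes the 10 across.

7 9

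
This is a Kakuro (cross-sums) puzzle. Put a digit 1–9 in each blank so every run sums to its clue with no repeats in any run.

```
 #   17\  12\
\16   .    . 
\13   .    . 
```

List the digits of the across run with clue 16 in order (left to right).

9 7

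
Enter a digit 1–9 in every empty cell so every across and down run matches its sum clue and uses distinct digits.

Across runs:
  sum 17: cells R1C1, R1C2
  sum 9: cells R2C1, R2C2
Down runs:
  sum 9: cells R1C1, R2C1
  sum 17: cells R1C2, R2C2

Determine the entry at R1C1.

17 in 2 cells must be {8,9}.
The 17 across and the 9 down share only 8, so R1C1 = 8.
R1C2 = 17 − 8 = 9 completes the 17 across.
R2C1 = 9 − 8 = 1 completes the 9 down.
R2C2 = 9 − 1 = 8 completes the 9 across.

8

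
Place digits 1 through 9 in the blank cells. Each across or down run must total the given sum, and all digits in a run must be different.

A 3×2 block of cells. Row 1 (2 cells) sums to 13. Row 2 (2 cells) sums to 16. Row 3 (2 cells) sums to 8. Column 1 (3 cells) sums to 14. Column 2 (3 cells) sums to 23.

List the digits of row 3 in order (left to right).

16 in 2 cells must be {7,9}; 23 in 3 cells must be {6,8,9}.
The 16 across and the 23 down share only 9, so (2,2) = 9.
Given what's placed, (3,2) must be 6 to fit the 8 across and 23 down.
(1,2) = 23 − 15 = 8 completes the 23 down.
(2,1) = 16 − 9 = 7 completes the 16 across.
(3,1) = 8 − 6 = 2 completes the 8 across.
(1,1) = 13 − 8 = 5 completes the 13 across.

2 6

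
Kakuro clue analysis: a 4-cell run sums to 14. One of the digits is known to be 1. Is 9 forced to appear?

Counterexample: {1,2,3,8} sums to 14 under that restriction without using 9.

No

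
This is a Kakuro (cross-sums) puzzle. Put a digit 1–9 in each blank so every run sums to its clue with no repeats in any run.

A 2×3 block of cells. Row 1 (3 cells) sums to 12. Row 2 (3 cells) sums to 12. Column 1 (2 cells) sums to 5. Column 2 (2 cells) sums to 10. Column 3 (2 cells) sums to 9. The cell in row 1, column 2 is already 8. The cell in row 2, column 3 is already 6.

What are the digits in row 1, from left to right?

1, 8, 3

(1,3) = 9 − 6 = 3 completes the 9 down.
(2,2) = 10 − 8 = 2 completes the 10 down.
(1,1) = 12 − 11 = 1 completes the 12 across.
(2,1) = 12 − 8 = 4 completes the 12 across.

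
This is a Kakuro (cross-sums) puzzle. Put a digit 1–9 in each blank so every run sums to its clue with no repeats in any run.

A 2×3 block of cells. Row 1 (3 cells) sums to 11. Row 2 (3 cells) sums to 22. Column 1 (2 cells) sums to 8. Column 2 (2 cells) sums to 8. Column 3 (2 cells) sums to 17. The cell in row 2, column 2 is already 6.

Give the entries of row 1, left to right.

17 in 2 cells must be {8,9}.
(1,2) = 8 − 6 = 2 completes the 8 down.
Given what's placed, (1,3) must be 8 to fit the 11 across and 17 down.
(2,1) = 7: the only remaining digit allowed by both the 22 across and the 8 down.
(2,3) = 22 − 13 = 9 completes the 22 across.
(1,1) = 11 − 10 = 1 completes the 11 across.

1, 2, 8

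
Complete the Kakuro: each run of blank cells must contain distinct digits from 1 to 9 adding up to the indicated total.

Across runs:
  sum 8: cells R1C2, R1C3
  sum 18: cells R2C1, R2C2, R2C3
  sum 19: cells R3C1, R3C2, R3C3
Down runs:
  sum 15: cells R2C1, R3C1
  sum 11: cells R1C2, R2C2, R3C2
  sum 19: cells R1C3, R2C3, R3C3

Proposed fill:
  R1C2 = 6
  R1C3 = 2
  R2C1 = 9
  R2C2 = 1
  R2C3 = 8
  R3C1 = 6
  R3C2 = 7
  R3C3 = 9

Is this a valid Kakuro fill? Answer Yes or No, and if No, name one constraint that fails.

No — the down run R1C2–R3C2 sums to 14, not 11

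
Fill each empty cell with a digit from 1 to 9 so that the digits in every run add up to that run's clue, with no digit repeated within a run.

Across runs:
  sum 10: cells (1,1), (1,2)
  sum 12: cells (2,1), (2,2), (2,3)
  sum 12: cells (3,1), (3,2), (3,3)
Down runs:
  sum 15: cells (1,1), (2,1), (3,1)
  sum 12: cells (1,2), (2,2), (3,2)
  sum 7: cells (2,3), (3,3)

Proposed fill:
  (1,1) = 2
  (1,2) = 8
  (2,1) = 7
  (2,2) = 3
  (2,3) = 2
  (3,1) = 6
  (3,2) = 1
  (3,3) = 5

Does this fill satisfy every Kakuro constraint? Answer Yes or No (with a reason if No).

Yes

Across: 2+8=10; 7+3+2=12; 6+1+5=12. Down: 2+7+6=15; 8+3+1=12; 2+5=7. No digit repeats within any run.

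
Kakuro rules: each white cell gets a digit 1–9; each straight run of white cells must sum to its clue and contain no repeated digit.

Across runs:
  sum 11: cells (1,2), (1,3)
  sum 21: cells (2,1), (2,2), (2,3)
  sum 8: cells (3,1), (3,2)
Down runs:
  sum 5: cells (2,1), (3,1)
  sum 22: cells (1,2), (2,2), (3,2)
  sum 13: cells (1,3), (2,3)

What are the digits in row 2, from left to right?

The 21 across and the 5 down share only 4, so (2,1) = 4.
(3,1) = 5 − 4 = 1 completes the 5 down.
(3,2) = 8 − 1 = 7 completes the 8 across.
(2,2) = 9: the only remaining digit allowed by both the 21 across and the 22 down.
(2,3) = 21 − 13 = 8 completes the 21 across.
(1,2) = 22 − 16 = 6 completes the 22 down.
(1,3) = 11 − 6 = 5 completes the 11 across.

4 9 8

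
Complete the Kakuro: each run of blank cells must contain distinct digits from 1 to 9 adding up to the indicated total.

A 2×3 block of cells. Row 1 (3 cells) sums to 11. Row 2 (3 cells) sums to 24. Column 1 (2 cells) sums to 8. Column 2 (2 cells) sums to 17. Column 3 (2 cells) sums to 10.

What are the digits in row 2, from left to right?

24 in 3 cells must be {7,8,9}; 17 in 2 cells must be {8,9}.
The 11 across and the 17 down share only 8, so (1,2) = 8.
The 24 across and the 8 down share only 7, so (2,1) = 7.
(2,2) = 17 − 8 = 9 completes the 17 down.
(2,3) = 24 − 16 = 8 completes the 24 across.
(1,1) = 8 − 7 = 1 completes the 8 down.
(1,3) = 11 − 9 = 2 completes the 11 across.

7, 9, 8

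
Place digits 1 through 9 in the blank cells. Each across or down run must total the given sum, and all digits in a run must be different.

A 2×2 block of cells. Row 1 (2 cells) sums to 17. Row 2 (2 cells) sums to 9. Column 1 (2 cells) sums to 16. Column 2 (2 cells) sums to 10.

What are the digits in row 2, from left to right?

7 2

17 in 2 cells must be {8,9}; 16 in 2 cells must be {7,9}.
The 17 across and the 16 down share only 9, so (1,1) = 9.
(1,2) = 17 − 9 = 8 completes the 17 across.
(2,1) = 16 − 9 = 7 completes the 16 down.
(2,2) = 9 − 7 = 2 completes the 9 across.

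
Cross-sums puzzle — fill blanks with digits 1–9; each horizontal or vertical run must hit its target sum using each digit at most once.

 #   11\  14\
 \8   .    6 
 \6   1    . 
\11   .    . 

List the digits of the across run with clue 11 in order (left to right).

8, 3

R1C1 = 8 − 6 = 2 completes the 8 across.
R2C2 = 6 − 1 = 5 completes the 6 across.
R3C1 = 11 − 3 = 8 completes the 11 down.
R3C2 = 11 − 8 = 3 completes the 11 across.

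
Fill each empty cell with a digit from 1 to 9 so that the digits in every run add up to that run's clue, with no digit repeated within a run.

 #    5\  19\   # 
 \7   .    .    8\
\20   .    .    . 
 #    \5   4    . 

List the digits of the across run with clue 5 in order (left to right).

4, 1

R1C2 = 6: the only remaining digit allowed by both the 7 across and the 19 down.
R2C2 = 19 − 10 = 9 completes the 19 down.
R3C3 = 5 − 4 = 1 completes the 5 across.
R1C1 = 7 − 6 = 1 completes the 7 across.
R2C1 = 5 − 1 = 4 completes the 5 down.
R2C3 = 20 − 13 = 7 completes the 20 across.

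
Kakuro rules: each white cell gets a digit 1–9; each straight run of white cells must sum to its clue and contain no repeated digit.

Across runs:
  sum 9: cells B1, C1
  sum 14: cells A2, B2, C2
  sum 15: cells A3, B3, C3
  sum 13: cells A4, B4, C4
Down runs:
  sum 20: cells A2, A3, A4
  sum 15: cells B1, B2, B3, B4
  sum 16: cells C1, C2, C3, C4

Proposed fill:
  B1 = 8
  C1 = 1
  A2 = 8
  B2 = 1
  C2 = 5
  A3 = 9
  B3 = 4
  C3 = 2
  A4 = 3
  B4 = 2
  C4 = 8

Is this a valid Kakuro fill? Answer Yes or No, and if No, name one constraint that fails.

Yes

Across: 8+1=9; 8+1+5=14; 9+4+2=15; 3+2+8=13. Down: 8+9+3=20; 8+1+4+2=15; 1+5+2+8=16. No digit repeats within any run.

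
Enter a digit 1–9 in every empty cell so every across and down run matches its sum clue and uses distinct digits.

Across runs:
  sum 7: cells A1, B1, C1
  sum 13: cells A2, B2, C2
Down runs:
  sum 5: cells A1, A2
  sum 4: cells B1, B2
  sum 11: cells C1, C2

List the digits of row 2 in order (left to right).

1 3 9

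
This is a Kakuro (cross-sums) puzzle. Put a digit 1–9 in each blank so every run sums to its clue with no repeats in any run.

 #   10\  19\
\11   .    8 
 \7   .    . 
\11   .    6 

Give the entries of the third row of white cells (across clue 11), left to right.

R1C1 = 11 − 8 = 3 completes the 11 across.
R2C2 = 19 − 14 = 5 completes the 19 down.
R3C1 = 11 − 6 = 5 completes the 11 across.
R2C1 = 7 − 5 = 2 completes the 7 across.

5 6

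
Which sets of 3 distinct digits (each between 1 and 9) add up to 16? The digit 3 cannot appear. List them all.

3 distinct digits from 1–9 sum between 6 and 24.
Dropping sets that contain 3.

{1,6,9}; {1,7,8}; {2,5,9}; {2,6,8}; {4,5,7}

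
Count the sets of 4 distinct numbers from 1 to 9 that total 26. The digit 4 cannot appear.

3

4 distinct digits from 1–9 sum between 10 and 30.
Dropping sets that contain 4.
Enumerating: {2,7,8,9}, {3,6,8,9}, {5,6,7,8}.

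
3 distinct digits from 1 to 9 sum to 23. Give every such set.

3 distinct digits from 1–9 sum between 6 and 24.
Only one set works: {6,8,9}.

{6,8,9}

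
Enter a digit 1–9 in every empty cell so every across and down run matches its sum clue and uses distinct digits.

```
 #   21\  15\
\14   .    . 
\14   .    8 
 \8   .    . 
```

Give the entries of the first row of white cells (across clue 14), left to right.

R2C1 = 14 − 8 = 6 completes the 14 across.
R3C1 = 7: the only remaining digit allowed by both the 8 across and the 21 down.
R3C2 = 8 − 7 = 1 completes the 8 across.
R1C1 = 21 − 13 = 8 completes the 21 down.
R1C2 = 14 − 8 = 6 completes the 14 across.

8, 6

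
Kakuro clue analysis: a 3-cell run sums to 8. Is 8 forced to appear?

Counterexample: {1,2,5} sums to 8 without using 8.

No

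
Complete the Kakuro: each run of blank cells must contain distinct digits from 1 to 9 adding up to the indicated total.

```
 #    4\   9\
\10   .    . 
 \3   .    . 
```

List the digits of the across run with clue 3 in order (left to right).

3 in 2 cells must be {1,2}; 4 in 2 cells must be {1,3}.
The 3 across and the 4 down share only 1, so R2C1 = 1.
R2C2 = 3 − 1 = 2 completes the 3 across.
R1C1 = 4 − 1 = 3 completes the 4 down.
R1C2 = 10 − 3 = 7 completes the 10 across.

1, 2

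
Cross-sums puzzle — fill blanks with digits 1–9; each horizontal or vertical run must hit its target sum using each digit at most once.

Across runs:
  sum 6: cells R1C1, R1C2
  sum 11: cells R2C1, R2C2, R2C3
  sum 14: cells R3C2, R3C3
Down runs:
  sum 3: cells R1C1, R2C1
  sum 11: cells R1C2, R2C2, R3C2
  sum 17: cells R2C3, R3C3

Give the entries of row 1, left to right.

2 4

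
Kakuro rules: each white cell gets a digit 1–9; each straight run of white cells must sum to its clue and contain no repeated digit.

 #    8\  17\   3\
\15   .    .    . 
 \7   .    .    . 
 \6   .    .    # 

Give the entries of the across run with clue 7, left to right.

2 4 1

7 in 3 cells must be {1,2,4}; 3 in 2 cells must be {1,2}.
Nothing is forced directly, so branch on R1C3, whose candidates are 1 or 2. If R1C3 = 1: that forces R1C1 = 5, R1C2 = 9, R2C3 = 2, R2C1 = 1, after which R2C2 would have to be in {4} for the 7 across but in {1,2,3,5,6,7} for the 17 down — contradiction. So R1C3 = 2.
R2C3 = 3 − 2 = 1 completes the 3 down.
Nothing is forced directly, so branch on R2C1, whose candidates are 2 or 4. If R2C1 = 4: then R1C1 would have to be in {4,5,6,7,8,9} for the 15 across but in {1,3} for the 8 down — contradiction. So R2C1 = 2.
R1C1 = 5: the only remaining digit allowed by both the 15 across and the 8 down.
R1C2 = 15 − 7 = 8 completes the 15 across.
R2C2 = 7 − 3 = 4 completes the 7 across.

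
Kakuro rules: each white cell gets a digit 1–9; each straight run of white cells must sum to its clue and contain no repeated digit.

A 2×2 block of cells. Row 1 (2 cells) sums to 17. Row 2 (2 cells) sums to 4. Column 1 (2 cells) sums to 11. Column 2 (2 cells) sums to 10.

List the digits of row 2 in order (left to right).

17 in 2 cells must be {8,9}; 4 in 2 cells must be {1,3}.
The 4 across and the 11 down share only 3, so (2,1) = 3.
(2,2) = 4 − 3 = 1 completes the 4 across.
(1,1) = 11 − 3 = 8 completes the 11 down.
(1,2) = 17 − 8 = 9 completes the 17 across.

3 1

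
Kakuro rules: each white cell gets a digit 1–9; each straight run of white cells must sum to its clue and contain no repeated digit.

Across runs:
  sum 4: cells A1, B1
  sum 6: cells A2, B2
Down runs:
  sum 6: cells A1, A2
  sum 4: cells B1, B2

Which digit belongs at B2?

1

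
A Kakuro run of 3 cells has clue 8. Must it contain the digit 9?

No

Counterexample: {1,2,5} sums to 8 without using 9.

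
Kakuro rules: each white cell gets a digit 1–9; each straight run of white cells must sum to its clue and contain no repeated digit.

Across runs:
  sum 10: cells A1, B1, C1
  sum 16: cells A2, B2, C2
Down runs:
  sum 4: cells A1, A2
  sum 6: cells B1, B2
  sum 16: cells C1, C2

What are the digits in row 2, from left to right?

3, 4, 9

4 in 2 cells must be {1,3}; 16 in 2 cells must be {7,9}.
The 10 across and the 16 down share only 7, so C1 = 7.
C2 = 16 − 7 = 9 completes the 16 down.
Given what's placed, A1 must be 1 to fit the 10 across and 4 down.
B1 = 10 − 8 = 2 completes the 10 across.
A2 = 4 − 1 = 3 completes the 4 down.
B2 = 16 − 12 = 4 completes the 16 across.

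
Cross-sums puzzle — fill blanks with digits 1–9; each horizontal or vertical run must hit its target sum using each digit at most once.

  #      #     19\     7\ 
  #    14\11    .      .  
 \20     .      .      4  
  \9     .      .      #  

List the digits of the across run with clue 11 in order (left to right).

8, 3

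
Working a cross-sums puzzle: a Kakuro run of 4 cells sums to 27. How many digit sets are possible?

3

4 distinct digits from 1–9 sum between 10 and 30.
Enumerating: {3,7,8,9}, {4,6,8,9}, {5,6,7,9}.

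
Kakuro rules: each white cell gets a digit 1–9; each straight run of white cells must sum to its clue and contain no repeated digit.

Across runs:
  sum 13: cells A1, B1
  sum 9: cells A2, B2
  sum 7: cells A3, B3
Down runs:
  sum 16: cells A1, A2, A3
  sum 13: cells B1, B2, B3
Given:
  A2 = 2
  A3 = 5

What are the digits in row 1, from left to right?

A1 = 16 − 7 = 9 completes the 16 down.
B1 = 13 − 9 = 4 completes the 13 across.
B2 = 9 − 2 = 7 completes the 9 across.
B3 = 7 − 5 = 2 completes the 7 across.

9 4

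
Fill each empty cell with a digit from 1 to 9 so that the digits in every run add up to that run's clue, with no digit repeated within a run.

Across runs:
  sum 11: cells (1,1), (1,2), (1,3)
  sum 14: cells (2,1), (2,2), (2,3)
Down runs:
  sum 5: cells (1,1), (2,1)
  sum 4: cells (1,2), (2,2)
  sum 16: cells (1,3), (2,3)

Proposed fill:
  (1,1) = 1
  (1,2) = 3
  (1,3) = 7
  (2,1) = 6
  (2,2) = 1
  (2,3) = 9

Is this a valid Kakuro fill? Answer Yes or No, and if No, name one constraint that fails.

No — the across run (2,1)–(2,3) sums to 16, not 14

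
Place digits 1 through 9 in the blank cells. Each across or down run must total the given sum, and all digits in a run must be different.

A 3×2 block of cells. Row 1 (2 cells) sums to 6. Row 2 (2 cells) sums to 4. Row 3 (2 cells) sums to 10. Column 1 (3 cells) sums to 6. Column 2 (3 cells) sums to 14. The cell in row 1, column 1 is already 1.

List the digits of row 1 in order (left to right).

4 in 2 cells must be {1,3}; 6 in 3 cells must be {1,2,3}.
(1,2) = 6 − 1 = 5 completes the 6 across.
Given what's placed, (2,1) must be 3 to fit the 4 across and 6 down.
(2,2) = 4 − 3 = 1 completes the 4 across.
(3,1) = 6 − 4 = 2 completes the 6 down.
(3,2) = 10 − 2 = 8 completes the 10 across.

1, 5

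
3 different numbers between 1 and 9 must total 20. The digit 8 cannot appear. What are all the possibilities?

{4,7,9}; {5,6,9}

3 distinct digits from 1–9 sum between 6 and 24.
Dropping sets that contain 8.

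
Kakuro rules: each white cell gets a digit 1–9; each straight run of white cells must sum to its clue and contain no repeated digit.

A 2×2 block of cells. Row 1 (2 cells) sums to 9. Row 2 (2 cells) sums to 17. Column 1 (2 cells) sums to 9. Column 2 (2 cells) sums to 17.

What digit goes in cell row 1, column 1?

1

17 in 2 cells must be {8,9}.
The 9 across and the 17 down share only 8, so (1,2) = 8.
The 17 across and the 9 down share only 8, so (2,1) = 8.
(2,2) = 17 − 8 = 9 completes the 17 across.
(1,1) = 9 − 8 = 1 completes the 9 across.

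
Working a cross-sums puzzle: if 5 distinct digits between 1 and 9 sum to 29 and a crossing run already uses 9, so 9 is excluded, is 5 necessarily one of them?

The only way to make 29 from 5 distinct digits under that restriction is {3,5,6,7,8}, which contains 5.

Yes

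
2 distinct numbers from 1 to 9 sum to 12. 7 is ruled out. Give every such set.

{3,9}; {4,8}

2 distinct digits from 1–9 sum between 3 and 17.
Dropping sets that contain 7.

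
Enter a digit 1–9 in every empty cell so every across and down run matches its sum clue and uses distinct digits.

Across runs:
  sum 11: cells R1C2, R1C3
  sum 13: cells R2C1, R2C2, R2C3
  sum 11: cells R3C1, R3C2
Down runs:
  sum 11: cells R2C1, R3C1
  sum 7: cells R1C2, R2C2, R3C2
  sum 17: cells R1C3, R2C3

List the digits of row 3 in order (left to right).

7, 4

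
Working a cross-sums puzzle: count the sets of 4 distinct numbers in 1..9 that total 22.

4 distinct digits from 1–9 sum between 10 and 30.

11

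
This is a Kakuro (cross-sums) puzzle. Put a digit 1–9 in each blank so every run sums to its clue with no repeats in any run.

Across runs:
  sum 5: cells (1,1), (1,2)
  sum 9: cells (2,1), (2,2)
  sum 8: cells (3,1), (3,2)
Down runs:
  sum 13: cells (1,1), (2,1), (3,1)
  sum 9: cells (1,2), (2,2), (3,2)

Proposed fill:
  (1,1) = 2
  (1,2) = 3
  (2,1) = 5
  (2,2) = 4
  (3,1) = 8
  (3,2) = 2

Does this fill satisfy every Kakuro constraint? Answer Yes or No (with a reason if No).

No — the across run (3,1)–(3,2) sums to 10, not 8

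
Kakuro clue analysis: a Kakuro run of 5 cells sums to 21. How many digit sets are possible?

5 distinct digits from 1–9 sum between 15 and 35.

8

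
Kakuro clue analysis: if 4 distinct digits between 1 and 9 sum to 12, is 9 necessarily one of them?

Counterexample: {1,2,3,6} sums to 12 without using 9.

No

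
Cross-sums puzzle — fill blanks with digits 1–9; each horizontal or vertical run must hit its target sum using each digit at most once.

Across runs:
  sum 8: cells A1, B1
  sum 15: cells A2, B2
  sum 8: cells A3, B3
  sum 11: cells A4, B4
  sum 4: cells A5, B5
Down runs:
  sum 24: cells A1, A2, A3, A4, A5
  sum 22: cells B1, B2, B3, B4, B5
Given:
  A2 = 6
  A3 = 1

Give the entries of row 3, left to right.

1 7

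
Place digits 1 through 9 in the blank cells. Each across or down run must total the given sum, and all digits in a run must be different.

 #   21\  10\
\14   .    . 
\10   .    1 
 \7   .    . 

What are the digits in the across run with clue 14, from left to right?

R2C1 = 10 − 1 = 9 completes the 10 across.
No cell is forced outright now. R1C1 can only be 5 or 8 (the digits allowed by both its 14 across and its 21 down). If R1C1 = 5: then R1C2 would have to be in {9} for the 14 across but in {2,3,4,5,6,7} for the 10 down — contradiction. So R1C1 = 8.
R1C2 = 14 − 8 = 6 completes the 14 across.
R3C1 = 21 − 17 = 4 completes the 21 down.
R3C2 = 7 − 4 = 3 completes the 7 across.

8 6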